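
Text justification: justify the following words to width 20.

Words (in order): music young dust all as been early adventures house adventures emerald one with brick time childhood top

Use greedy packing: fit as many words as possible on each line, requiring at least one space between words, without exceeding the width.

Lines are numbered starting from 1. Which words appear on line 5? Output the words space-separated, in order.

Line 1: ['music', 'young', 'dust', 'all'] (min_width=20, slack=0)
Line 2: ['as', 'been', 'early'] (min_width=13, slack=7)
Line 3: ['adventures', 'house'] (min_width=16, slack=4)
Line 4: ['adventures', 'emerald'] (min_width=18, slack=2)
Line 5: ['one', 'with', 'brick', 'time'] (min_width=19, slack=1)
Line 6: ['childhood', 'top'] (min_width=13, slack=7)

Answer: one with brick time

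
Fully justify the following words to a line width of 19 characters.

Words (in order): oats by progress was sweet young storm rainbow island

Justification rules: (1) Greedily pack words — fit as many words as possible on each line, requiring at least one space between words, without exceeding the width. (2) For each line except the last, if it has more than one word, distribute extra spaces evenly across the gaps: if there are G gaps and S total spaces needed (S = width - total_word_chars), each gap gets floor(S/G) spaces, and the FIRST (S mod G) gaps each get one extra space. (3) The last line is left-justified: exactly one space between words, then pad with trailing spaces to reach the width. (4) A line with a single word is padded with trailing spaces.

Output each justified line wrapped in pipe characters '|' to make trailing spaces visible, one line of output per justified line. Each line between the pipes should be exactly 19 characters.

Answer: |oats   by  progress|
|was   sweet   young|
|storm       rainbow|
|island             |

Derivation:
Line 1: ['oats', 'by', 'progress'] (min_width=16, slack=3)
Line 2: ['was', 'sweet', 'young'] (min_width=15, slack=4)
Line 3: ['storm', 'rainbow'] (min_width=13, slack=6)
Line 4: ['island'] (min_width=6, slack=13)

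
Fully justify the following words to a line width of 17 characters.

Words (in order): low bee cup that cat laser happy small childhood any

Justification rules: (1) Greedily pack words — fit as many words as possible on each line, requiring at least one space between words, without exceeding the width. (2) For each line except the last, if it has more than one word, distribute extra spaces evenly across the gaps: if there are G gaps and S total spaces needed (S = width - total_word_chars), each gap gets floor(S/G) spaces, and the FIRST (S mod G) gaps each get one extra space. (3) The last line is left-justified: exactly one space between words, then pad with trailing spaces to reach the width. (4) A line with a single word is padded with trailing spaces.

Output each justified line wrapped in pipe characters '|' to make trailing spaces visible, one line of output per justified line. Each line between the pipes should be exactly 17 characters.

Line 1: ['low', 'bee', 'cup', 'that'] (min_width=16, slack=1)
Line 2: ['cat', 'laser', 'happy'] (min_width=15, slack=2)
Line 3: ['small', 'childhood'] (min_width=15, slack=2)
Line 4: ['any'] (min_width=3, slack=14)

Answer: |low  bee cup that|
|cat  laser  happy|
|small   childhood|
|any              |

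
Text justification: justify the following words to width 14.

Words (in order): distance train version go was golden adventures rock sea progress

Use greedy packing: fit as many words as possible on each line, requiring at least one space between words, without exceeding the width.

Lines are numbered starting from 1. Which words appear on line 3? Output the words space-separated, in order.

Answer: golden

Derivation:
Line 1: ['distance', 'train'] (min_width=14, slack=0)
Line 2: ['version', 'go', 'was'] (min_width=14, slack=0)
Line 3: ['golden'] (min_width=6, slack=8)
Line 4: ['adventures'] (min_width=10, slack=4)
Line 5: ['rock', 'sea'] (min_width=8, slack=6)
Line 6: ['progress'] (min_width=8, slack=6)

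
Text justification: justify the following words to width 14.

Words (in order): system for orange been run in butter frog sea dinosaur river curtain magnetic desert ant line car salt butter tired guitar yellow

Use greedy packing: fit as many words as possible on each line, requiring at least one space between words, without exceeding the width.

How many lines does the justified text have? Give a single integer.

Line 1: ['system', 'for'] (min_width=10, slack=4)
Line 2: ['orange', 'been'] (min_width=11, slack=3)
Line 3: ['run', 'in', 'butter'] (min_width=13, slack=1)
Line 4: ['frog', 'sea'] (min_width=8, slack=6)
Line 5: ['dinosaur', 'river'] (min_width=14, slack=0)
Line 6: ['curtain'] (min_width=7, slack=7)
Line 7: ['magnetic'] (min_width=8, slack=6)
Line 8: ['desert', 'ant'] (min_width=10, slack=4)
Line 9: ['line', 'car', 'salt'] (min_width=13, slack=1)
Line 10: ['butter', 'tired'] (min_width=12, slack=2)
Line 11: ['guitar', 'yellow'] (min_width=13, slack=1)
Total lines: 11

Answer: 11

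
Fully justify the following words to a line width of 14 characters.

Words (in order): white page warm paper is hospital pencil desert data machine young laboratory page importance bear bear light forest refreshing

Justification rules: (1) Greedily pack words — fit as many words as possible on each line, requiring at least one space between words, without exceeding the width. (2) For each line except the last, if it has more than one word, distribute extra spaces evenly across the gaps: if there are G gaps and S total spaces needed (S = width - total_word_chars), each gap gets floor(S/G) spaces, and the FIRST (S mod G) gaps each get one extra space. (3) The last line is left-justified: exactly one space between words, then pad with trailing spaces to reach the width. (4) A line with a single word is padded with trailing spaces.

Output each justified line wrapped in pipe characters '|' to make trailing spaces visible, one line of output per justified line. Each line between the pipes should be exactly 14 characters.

Answer: |white     page|
|warm  paper is|
|hospital      |
|pencil  desert|
|data   machine|
|young         |
|laboratory    |
|page          |
|importance    |
|bear      bear|
|light   forest|
|refreshing    |

Derivation:
Line 1: ['white', 'page'] (min_width=10, slack=4)
Line 2: ['warm', 'paper', 'is'] (min_width=13, slack=1)
Line 3: ['hospital'] (min_width=8, slack=6)
Line 4: ['pencil', 'desert'] (min_width=13, slack=1)
Line 5: ['data', 'machine'] (min_width=12, slack=2)
Line 6: ['young'] (min_width=5, slack=9)
Line 7: ['laboratory'] (min_width=10, slack=4)
Line 8: ['page'] (min_width=4, slack=10)
Line 9: ['importance'] (min_width=10, slack=4)
Line 10: ['bear', 'bear'] (min_width=9, slack=5)
Line 11: ['light', 'forest'] (min_width=12, slack=2)
Line 12: ['refreshing'] (min_width=10, slack=4)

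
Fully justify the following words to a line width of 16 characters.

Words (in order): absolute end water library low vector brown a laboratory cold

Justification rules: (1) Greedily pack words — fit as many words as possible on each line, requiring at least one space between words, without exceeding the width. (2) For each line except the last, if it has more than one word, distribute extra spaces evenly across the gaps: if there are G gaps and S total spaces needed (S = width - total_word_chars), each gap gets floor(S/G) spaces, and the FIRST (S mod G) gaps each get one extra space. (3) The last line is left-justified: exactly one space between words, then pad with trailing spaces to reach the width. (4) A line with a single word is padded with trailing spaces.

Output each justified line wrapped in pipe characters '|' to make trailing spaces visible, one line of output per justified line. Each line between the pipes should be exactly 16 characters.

Line 1: ['absolute', 'end'] (min_width=12, slack=4)
Line 2: ['water', 'library'] (min_width=13, slack=3)
Line 3: ['low', 'vector', 'brown'] (min_width=16, slack=0)
Line 4: ['a', 'laboratory'] (min_width=12, slack=4)
Line 5: ['cold'] (min_width=4, slack=12)

Answer: |absolute     end|
|water    library|
|low vector brown|
|a     laboratory|
|cold            |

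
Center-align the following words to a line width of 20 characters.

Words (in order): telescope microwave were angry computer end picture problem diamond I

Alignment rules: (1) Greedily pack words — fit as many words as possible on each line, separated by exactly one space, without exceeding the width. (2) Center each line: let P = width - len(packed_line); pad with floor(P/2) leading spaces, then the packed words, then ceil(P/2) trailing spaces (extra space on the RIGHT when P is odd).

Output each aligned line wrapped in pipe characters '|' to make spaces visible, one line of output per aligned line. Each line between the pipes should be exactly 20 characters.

Line 1: ['telescope', 'microwave'] (min_width=19, slack=1)
Line 2: ['were', 'angry', 'computer'] (min_width=19, slack=1)
Line 3: ['end', 'picture', 'problem'] (min_width=19, slack=1)
Line 4: ['diamond', 'I'] (min_width=9, slack=11)

Answer: |telescope microwave |
|were angry computer |
|end picture problem |
|     diamond I      |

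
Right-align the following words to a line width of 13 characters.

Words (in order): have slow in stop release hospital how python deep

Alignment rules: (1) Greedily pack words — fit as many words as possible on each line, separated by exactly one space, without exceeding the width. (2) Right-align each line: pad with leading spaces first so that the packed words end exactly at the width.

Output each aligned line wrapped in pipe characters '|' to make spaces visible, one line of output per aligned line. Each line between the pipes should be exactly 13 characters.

Answer: | have slow in|
| stop release|
| hospital how|
|  python deep|

Derivation:
Line 1: ['have', 'slow', 'in'] (min_width=12, slack=1)
Line 2: ['stop', 'release'] (min_width=12, slack=1)
Line 3: ['hospital', 'how'] (min_width=12, slack=1)
Line 4: ['python', 'deep'] (min_width=11, slack=2)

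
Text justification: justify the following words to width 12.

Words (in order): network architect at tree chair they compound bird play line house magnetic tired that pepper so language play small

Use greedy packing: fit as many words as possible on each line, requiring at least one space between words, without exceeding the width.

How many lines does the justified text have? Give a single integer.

Answer: 12

Derivation:
Line 1: ['network'] (min_width=7, slack=5)
Line 2: ['architect', 'at'] (min_width=12, slack=0)
Line 3: ['tree', 'chair'] (min_width=10, slack=2)
Line 4: ['they'] (min_width=4, slack=8)
Line 5: ['compound'] (min_width=8, slack=4)
Line 6: ['bird', 'play'] (min_width=9, slack=3)
Line 7: ['line', 'house'] (min_width=10, slack=2)
Line 8: ['magnetic'] (min_width=8, slack=4)
Line 9: ['tired', 'that'] (min_width=10, slack=2)
Line 10: ['pepper', 'so'] (min_width=9, slack=3)
Line 11: ['language'] (min_width=8, slack=4)
Line 12: ['play', 'small'] (min_width=10, slack=2)
Total lines: 12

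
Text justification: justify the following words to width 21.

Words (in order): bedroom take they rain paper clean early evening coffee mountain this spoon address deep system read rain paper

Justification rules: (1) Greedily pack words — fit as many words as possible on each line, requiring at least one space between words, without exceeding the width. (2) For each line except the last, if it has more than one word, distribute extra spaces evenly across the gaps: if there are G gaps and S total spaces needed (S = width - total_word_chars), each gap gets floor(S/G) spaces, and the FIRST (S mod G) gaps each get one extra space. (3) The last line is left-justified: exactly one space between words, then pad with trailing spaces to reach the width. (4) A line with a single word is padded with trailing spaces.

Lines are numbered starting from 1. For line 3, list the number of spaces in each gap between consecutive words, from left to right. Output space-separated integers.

Answer: 2 1

Derivation:
Line 1: ['bedroom', 'take', 'they'] (min_width=17, slack=4)
Line 2: ['rain', 'paper', 'clean'] (min_width=16, slack=5)
Line 3: ['early', 'evening', 'coffee'] (min_width=20, slack=1)
Line 4: ['mountain', 'this', 'spoon'] (min_width=19, slack=2)
Line 5: ['address', 'deep', 'system'] (min_width=19, slack=2)
Line 6: ['read', 'rain', 'paper'] (min_width=15, slack=6)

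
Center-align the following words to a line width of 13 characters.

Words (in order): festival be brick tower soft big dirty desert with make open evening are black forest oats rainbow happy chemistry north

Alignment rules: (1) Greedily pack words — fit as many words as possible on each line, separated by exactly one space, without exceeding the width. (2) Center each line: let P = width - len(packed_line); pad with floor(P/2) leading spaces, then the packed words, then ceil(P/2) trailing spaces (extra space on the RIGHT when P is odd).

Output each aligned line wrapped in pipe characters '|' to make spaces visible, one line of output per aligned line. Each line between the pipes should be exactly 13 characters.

Answer: | festival be |
| brick tower |
|  soft big   |
|dirty desert |
|  with make  |
|open evening |
|  are black  |
| forest oats |
|rainbow happy|
|  chemistry  |
|    north    |

Derivation:
Line 1: ['festival', 'be'] (min_width=11, slack=2)
Line 2: ['brick', 'tower'] (min_width=11, slack=2)
Line 3: ['soft', 'big'] (min_width=8, slack=5)
Line 4: ['dirty', 'desert'] (min_width=12, slack=1)
Line 5: ['with', 'make'] (min_width=9, slack=4)
Line 6: ['open', 'evening'] (min_width=12, slack=1)
Line 7: ['are', 'black'] (min_width=9, slack=4)
Line 8: ['forest', 'oats'] (min_width=11, slack=2)
Line 9: ['rainbow', 'happy'] (min_width=13, slack=0)
Line 10: ['chemistry'] (min_width=9, slack=4)
Line 11: ['north'] (min_width=5, slack=8)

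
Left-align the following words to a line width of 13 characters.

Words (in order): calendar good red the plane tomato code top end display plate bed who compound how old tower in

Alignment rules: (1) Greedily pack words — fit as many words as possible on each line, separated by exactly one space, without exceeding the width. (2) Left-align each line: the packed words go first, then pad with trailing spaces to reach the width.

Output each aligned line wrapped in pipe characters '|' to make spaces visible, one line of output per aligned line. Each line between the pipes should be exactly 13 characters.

Line 1: ['calendar', 'good'] (min_width=13, slack=0)
Line 2: ['red', 'the', 'plane'] (min_width=13, slack=0)
Line 3: ['tomato', 'code'] (min_width=11, slack=2)
Line 4: ['top', 'end'] (min_width=7, slack=6)
Line 5: ['display', 'plate'] (min_width=13, slack=0)
Line 6: ['bed', 'who'] (min_width=7, slack=6)
Line 7: ['compound', 'how'] (min_width=12, slack=1)
Line 8: ['old', 'tower', 'in'] (min_width=12, slack=1)

Answer: |calendar good|
|red the plane|
|tomato code  |
|top end      |
|display plate|
|bed who      |
|compound how |
|old tower in |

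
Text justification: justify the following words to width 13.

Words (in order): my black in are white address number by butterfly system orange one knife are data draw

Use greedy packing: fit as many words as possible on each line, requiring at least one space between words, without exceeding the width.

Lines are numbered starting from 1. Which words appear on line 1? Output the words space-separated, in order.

Answer: my black in

Derivation:
Line 1: ['my', 'black', 'in'] (min_width=11, slack=2)
Line 2: ['are', 'white'] (min_width=9, slack=4)
Line 3: ['address'] (min_width=7, slack=6)
Line 4: ['number', 'by'] (min_width=9, slack=4)
Line 5: ['butterfly'] (min_width=9, slack=4)
Line 6: ['system', 'orange'] (min_width=13, slack=0)
Line 7: ['one', 'knife', 'are'] (min_width=13, slack=0)
Line 8: ['data', 'draw'] (min_width=9, slack=4)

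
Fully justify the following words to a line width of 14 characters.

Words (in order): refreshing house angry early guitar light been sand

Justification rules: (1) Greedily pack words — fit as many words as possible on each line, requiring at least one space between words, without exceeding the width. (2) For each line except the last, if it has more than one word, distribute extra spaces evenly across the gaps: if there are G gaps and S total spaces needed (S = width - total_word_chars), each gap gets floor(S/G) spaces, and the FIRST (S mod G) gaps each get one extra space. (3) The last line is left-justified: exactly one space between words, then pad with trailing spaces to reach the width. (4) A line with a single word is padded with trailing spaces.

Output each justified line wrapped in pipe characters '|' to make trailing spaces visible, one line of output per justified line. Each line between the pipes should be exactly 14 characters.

Answer: |refreshing    |
|house    angry|
|early   guitar|
|light     been|
|sand          |

Derivation:
Line 1: ['refreshing'] (min_width=10, slack=4)
Line 2: ['house', 'angry'] (min_width=11, slack=3)
Line 3: ['early', 'guitar'] (min_width=12, slack=2)
Line 4: ['light', 'been'] (min_width=10, slack=4)
Line 5: ['sand'] (min_width=4, slack=10)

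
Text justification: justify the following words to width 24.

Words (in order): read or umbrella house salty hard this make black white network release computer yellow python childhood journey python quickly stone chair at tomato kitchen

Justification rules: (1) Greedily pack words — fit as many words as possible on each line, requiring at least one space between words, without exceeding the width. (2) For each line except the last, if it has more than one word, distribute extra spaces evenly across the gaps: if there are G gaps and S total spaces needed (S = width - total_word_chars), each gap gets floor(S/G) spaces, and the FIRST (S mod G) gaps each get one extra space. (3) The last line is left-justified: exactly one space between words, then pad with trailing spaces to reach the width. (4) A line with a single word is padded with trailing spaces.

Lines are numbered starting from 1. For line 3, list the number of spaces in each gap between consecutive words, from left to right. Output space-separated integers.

Answer: 4 3

Derivation:
Line 1: ['read', 'or', 'umbrella', 'house'] (min_width=22, slack=2)
Line 2: ['salty', 'hard', 'this', 'make'] (min_width=20, slack=4)
Line 3: ['black', 'white', 'network'] (min_width=19, slack=5)
Line 4: ['release', 'computer', 'yellow'] (min_width=23, slack=1)
Line 5: ['python', 'childhood', 'journey'] (min_width=24, slack=0)
Line 6: ['python', 'quickly', 'stone'] (min_width=20, slack=4)
Line 7: ['chair', 'at', 'tomato', 'kitchen'] (min_width=23, slack=1)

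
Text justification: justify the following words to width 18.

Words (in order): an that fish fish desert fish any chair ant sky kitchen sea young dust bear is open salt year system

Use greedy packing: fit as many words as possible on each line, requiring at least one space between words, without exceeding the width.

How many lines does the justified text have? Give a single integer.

Line 1: ['an', 'that', 'fish', 'fish'] (min_width=17, slack=1)
Line 2: ['desert', 'fish', 'any'] (min_width=15, slack=3)
Line 3: ['chair', 'ant', 'sky'] (min_width=13, slack=5)
Line 4: ['kitchen', 'sea', 'young'] (min_width=17, slack=1)
Line 5: ['dust', 'bear', 'is', 'open'] (min_width=17, slack=1)
Line 6: ['salt', 'year', 'system'] (min_width=16, slack=2)
Total lines: 6

Answer: 6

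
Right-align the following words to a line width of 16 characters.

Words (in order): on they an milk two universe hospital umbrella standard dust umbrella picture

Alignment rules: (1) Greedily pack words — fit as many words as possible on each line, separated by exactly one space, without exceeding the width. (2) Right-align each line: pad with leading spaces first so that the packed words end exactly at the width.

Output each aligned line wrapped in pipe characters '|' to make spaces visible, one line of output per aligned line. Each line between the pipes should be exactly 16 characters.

Line 1: ['on', 'they', 'an', 'milk'] (min_width=15, slack=1)
Line 2: ['two', 'universe'] (min_width=12, slack=4)
Line 3: ['hospital'] (min_width=8, slack=8)
Line 4: ['umbrella'] (min_width=8, slack=8)
Line 5: ['standard', 'dust'] (min_width=13, slack=3)
Line 6: ['umbrella', 'picture'] (min_width=16, slack=0)

Answer: | on they an milk|
|    two universe|
|        hospital|
|        umbrella|
|   standard dust|
|umbrella picture|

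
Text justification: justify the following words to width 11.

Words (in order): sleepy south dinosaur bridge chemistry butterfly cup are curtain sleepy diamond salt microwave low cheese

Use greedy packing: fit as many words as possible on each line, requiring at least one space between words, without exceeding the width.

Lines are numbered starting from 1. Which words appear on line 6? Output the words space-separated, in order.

Answer: butterfly

Derivation:
Line 1: ['sleepy'] (min_width=6, slack=5)
Line 2: ['south'] (min_width=5, slack=6)
Line 3: ['dinosaur'] (min_width=8, slack=3)
Line 4: ['bridge'] (min_width=6, slack=5)
Line 5: ['chemistry'] (min_width=9, slack=2)
Line 6: ['butterfly'] (min_width=9, slack=2)
Line 7: ['cup', 'are'] (min_width=7, slack=4)
Line 8: ['curtain'] (min_width=7, slack=4)
Line 9: ['sleepy'] (min_width=6, slack=5)
Line 10: ['diamond'] (min_width=7, slack=4)
Line 11: ['salt'] (min_width=4, slack=7)
Line 12: ['microwave'] (min_width=9, slack=2)
Line 13: ['low', 'cheese'] (min_width=10, slack=1)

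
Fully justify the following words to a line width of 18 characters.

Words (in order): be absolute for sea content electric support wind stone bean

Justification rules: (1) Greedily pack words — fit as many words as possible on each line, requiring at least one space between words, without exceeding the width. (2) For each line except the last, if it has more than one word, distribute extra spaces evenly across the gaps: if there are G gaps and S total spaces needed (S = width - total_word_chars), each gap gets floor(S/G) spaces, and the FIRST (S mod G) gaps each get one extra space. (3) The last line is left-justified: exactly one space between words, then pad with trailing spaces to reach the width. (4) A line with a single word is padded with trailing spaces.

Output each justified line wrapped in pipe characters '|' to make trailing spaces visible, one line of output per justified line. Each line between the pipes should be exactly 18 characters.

Line 1: ['be', 'absolute', 'for'] (min_width=15, slack=3)
Line 2: ['sea', 'content'] (min_width=11, slack=7)
Line 3: ['electric', 'support'] (min_width=16, slack=2)
Line 4: ['wind', 'stone', 'bean'] (min_width=15, slack=3)

Answer: |be   absolute  for|
|sea        content|
|electric   support|
|wind stone bean   |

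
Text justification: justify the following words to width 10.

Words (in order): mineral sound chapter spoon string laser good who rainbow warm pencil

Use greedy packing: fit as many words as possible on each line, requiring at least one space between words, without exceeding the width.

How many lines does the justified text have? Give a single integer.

Answer: 10

Derivation:
Line 1: ['mineral'] (min_width=7, slack=3)
Line 2: ['sound'] (min_width=5, slack=5)
Line 3: ['chapter'] (min_width=7, slack=3)
Line 4: ['spoon'] (min_width=5, slack=5)
Line 5: ['string'] (min_width=6, slack=4)
Line 6: ['laser', 'good'] (min_width=10, slack=0)
Line 7: ['who'] (min_width=3, slack=7)
Line 8: ['rainbow'] (min_width=7, slack=3)
Line 9: ['warm'] (min_width=4, slack=6)
Line 10: ['pencil'] (min_width=6, slack=4)
Total lines: 10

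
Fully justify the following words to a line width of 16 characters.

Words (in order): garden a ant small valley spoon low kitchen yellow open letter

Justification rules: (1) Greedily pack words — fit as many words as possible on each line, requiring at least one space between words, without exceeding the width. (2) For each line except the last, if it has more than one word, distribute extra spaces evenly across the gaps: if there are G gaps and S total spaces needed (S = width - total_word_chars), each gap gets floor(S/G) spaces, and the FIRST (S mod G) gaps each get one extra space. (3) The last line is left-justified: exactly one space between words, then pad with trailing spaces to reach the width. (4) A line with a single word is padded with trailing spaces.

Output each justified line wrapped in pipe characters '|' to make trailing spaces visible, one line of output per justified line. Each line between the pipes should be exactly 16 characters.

Answer: |garden   a   ant|
|small     valley|
|spoon        low|
|kitchen   yellow|
|open letter     |

Derivation:
Line 1: ['garden', 'a', 'ant'] (min_width=12, slack=4)
Line 2: ['small', 'valley'] (min_width=12, slack=4)
Line 3: ['spoon', 'low'] (min_width=9, slack=7)
Line 4: ['kitchen', 'yellow'] (min_width=14, slack=2)
Line 5: ['open', 'letter'] (min_width=11, slack=5)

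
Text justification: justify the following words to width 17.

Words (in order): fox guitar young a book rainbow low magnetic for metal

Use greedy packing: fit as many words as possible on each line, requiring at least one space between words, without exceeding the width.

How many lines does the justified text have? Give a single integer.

Line 1: ['fox', 'guitar', 'young'] (min_width=16, slack=1)
Line 2: ['a', 'book', 'rainbow'] (min_width=14, slack=3)
Line 3: ['low', 'magnetic', 'for'] (min_width=16, slack=1)
Line 4: ['metal'] (min_width=5, slack=12)
Total lines: 4

Answer: 4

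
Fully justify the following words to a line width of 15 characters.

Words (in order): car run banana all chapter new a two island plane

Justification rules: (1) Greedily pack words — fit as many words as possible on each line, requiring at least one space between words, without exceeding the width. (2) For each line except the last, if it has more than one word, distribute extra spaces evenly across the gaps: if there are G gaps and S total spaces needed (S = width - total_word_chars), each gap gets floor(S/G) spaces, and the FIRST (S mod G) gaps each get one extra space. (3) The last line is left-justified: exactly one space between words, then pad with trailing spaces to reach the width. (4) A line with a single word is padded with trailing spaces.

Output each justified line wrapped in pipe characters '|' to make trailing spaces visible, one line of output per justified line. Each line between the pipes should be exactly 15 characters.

Line 1: ['car', 'run', 'banana'] (min_width=14, slack=1)
Line 2: ['all', 'chapter', 'new'] (min_width=15, slack=0)
Line 3: ['a', 'two', 'island'] (min_width=12, slack=3)
Line 4: ['plane'] (min_width=5, slack=10)

Answer: |car  run banana|
|all chapter new|
|a   two  island|
|plane          |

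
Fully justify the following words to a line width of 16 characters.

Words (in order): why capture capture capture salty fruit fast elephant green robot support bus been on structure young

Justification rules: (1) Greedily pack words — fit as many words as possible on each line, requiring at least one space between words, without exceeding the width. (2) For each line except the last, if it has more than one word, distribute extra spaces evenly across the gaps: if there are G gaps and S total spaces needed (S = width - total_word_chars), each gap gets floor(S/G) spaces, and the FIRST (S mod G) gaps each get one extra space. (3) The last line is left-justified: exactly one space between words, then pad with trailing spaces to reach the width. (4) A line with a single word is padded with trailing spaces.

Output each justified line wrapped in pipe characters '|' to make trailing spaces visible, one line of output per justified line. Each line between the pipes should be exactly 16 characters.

Line 1: ['why', 'capture'] (min_width=11, slack=5)
Line 2: ['capture', 'capture'] (min_width=15, slack=1)
Line 3: ['salty', 'fruit', 'fast'] (min_width=16, slack=0)
Line 4: ['elephant', 'green'] (min_width=14, slack=2)
Line 5: ['robot', 'support'] (min_width=13, slack=3)
Line 6: ['bus', 'been', 'on'] (min_width=11, slack=5)
Line 7: ['structure', 'young'] (min_width=15, slack=1)

Answer: |why      capture|
|capture  capture|
|salty fruit fast|
|elephant   green|
|robot    support|
|bus    been   on|
|structure young |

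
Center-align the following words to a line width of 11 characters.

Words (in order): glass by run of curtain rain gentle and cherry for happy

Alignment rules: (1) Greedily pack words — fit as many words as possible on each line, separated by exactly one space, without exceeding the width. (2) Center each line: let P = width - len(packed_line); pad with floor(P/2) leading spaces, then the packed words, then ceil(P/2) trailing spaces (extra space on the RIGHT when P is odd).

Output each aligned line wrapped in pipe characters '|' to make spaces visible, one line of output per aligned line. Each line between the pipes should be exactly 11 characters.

Answer: | glass by  |
|  run of   |
|  curtain  |
|rain gentle|
|and cherry |
| for happy |

Derivation:
Line 1: ['glass', 'by'] (min_width=8, slack=3)
Line 2: ['run', 'of'] (min_width=6, slack=5)
Line 3: ['curtain'] (min_width=7, slack=4)
Line 4: ['rain', 'gentle'] (min_width=11, slack=0)
Line 5: ['and', 'cherry'] (min_width=10, slack=1)
Line 6: ['for', 'happy'] (min_width=9, slack=2)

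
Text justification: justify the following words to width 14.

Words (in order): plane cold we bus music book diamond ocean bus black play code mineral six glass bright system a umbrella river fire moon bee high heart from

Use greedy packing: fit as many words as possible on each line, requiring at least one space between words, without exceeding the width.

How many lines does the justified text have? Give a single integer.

Answer: 11

Derivation:
Line 1: ['plane', 'cold', 'we'] (min_width=13, slack=1)
Line 2: ['bus', 'music', 'book'] (min_width=14, slack=0)
Line 3: ['diamond', 'ocean'] (min_width=13, slack=1)
Line 4: ['bus', 'black', 'play'] (min_width=14, slack=0)
Line 5: ['code', 'mineral'] (min_width=12, slack=2)
Line 6: ['six', 'glass'] (min_width=9, slack=5)
Line 7: ['bright', 'system'] (min_width=13, slack=1)
Line 8: ['a', 'umbrella'] (min_width=10, slack=4)
Line 9: ['river', 'fire'] (min_width=10, slack=4)
Line 10: ['moon', 'bee', 'high'] (min_width=13, slack=1)
Line 11: ['heart', 'from'] (min_width=10, slack=4)
Total lines: 11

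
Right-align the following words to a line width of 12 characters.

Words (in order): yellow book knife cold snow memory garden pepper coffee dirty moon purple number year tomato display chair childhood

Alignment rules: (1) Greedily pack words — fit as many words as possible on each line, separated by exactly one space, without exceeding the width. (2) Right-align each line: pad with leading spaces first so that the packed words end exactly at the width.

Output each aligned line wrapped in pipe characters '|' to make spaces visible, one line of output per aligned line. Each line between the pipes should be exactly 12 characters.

Answer: | yellow book|
|  knife cold|
| snow memory|
|      garden|
|      pepper|
|coffee dirty|
| moon purple|
| number year|
|      tomato|
|     display|
|       chair|
|   childhood|

Derivation:
Line 1: ['yellow', 'book'] (min_width=11, slack=1)
Line 2: ['knife', 'cold'] (min_width=10, slack=2)
Line 3: ['snow', 'memory'] (min_width=11, slack=1)
Line 4: ['garden'] (min_width=6, slack=6)
Line 5: ['pepper'] (min_width=6, slack=6)
Line 6: ['coffee', 'dirty'] (min_width=12, slack=0)
Line 7: ['moon', 'purple'] (min_width=11, slack=1)
Line 8: ['number', 'year'] (min_width=11, slack=1)
Line 9: ['tomato'] (min_width=6, slack=6)
Line 10: ['display'] (min_width=7, slack=5)
Line 11: ['chair'] (min_width=5, slack=7)
Line 12: ['childhood'] (min_width=9, slack=3)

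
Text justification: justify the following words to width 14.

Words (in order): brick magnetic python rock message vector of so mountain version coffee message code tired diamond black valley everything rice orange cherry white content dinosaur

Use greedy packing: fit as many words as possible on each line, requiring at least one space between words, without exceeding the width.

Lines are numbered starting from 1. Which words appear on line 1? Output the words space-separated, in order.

Answer: brick magnetic

Derivation:
Line 1: ['brick', 'magnetic'] (min_width=14, slack=0)
Line 2: ['python', 'rock'] (min_width=11, slack=3)
Line 3: ['message', 'vector'] (min_width=14, slack=0)
Line 4: ['of', 'so', 'mountain'] (min_width=14, slack=0)
Line 5: ['version', 'coffee'] (min_width=14, slack=0)
Line 6: ['message', 'code'] (min_width=12, slack=2)
Line 7: ['tired', 'diamond'] (min_width=13, slack=1)
Line 8: ['black', 'valley'] (min_width=12, slack=2)
Line 9: ['everything'] (min_width=10, slack=4)
Line 10: ['rice', 'orange'] (min_width=11, slack=3)
Line 11: ['cherry', 'white'] (min_width=12, slack=2)
Line 12: ['content'] (min_width=7, slack=7)
Line 13: ['dinosaur'] (min_width=8, slack=6)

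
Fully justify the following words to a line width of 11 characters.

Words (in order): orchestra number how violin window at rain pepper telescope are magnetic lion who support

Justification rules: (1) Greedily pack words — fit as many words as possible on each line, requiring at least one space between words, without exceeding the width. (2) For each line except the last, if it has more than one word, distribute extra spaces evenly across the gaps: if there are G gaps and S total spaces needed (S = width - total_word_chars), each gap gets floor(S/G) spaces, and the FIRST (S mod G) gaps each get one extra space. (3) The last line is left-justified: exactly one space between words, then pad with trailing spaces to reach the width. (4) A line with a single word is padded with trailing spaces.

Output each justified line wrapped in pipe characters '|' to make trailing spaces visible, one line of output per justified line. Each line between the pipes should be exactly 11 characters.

Line 1: ['orchestra'] (min_width=9, slack=2)
Line 2: ['number', 'how'] (min_width=10, slack=1)
Line 3: ['violin'] (min_width=6, slack=5)
Line 4: ['window', 'at'] (min_width=9, slack=2)
Line 5: ['rain', 'pepper'] (min_width=11, slack=0)
Line 6: ['telescope'] (min_width=9, slack=2)
Line 7: ['are'] (min_width=3, slack=8)
Line 8: ['magnetic'] (min_width=8, slack=3)
Line 9: ['lion', 'who'] (min_width=8, slack=3)
Line 10: ['support'] (min_width=7, slack=4)

Answer: |orchestra  |
|number  how|
|violin     |
|window   at|
|rain pepper|
|telescope  |
|are        |
|magnetic   |
|lion    who|
|support    |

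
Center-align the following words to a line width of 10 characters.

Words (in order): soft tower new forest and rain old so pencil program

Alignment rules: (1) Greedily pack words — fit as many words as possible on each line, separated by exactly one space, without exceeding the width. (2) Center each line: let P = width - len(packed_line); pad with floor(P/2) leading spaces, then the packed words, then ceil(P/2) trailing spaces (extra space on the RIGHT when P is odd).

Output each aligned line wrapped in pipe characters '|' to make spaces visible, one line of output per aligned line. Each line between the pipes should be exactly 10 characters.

Line 1: ['soft', 'tower'] (min_width=10, slack=0)
Line 2: ['new', 'forest'] (min_width=10, slack=0)
Line 3: ['and', 'rain'] (min_width=8, slack=2)
Line 4: ['old', 'so'] (min_width=6, slack=4)
Line 5: ['pencil'] (min_width=6, slack=4)
Line 6: ['program'] (min_width=7, slack=3)

Answer: |soft tower|
|new forest|
| and rain |
|  old so  |
|  pencil  |
| program  |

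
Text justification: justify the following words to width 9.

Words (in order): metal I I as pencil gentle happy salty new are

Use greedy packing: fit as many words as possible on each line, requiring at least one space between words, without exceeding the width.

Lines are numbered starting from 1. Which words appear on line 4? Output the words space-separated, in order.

Line 1: ['metal', 'I', 'I'] (min_width=9, slack=0)
Line 2: ['as', 'pencil'] (min_width=9, slack=0)
Line 3: ['gentle'] (min_width=6, slack=3)
Line 4: ['happy'] (min_width=5, slack=4)
Line 5: ['salty', 'new'] (min_width=9, slack=0)
Line 6: ['are'] (min_width=3, slack=6)

Answer: happy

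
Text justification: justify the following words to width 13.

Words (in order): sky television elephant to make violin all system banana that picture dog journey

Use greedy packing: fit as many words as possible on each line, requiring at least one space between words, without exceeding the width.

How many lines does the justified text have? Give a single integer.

Line 1: ['sky'] (min_width=3, slack=10)
Line 2: ['television'] (min_width=10, slack=3)
Line 3: ['elephant', 'to'] (min_width=11, slack=2)
Line 4: ['make', 'violin'] (min_width=11, slack=2)
Line 5: ['all', 'system'] (min_width=10, slack=3)
Line 6: ['banana', 'that'] (min_width=11, slack=2)
Line 7: ['picture', 'dog'] (min_width=11, slack=2)
Line 8: ['journey'] (min_width=7, slack=6)
Total lines: 8

Answer: 8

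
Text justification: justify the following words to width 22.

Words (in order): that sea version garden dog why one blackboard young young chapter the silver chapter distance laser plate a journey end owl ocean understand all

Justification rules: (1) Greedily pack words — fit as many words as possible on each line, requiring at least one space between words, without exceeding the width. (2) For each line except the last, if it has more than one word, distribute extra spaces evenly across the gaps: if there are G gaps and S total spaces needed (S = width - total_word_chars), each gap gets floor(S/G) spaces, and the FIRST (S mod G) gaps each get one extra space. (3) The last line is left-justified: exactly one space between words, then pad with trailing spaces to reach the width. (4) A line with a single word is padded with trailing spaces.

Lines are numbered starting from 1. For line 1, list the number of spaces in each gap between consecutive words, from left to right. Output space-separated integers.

Answer: 4 4

Derivation:
Line 1: ['that', 'sea', 'version'] (min_width=16, slack=6)
Line 2: ['garden', 'dog', 'why', 'one'] (min_width=18, slack=4)
Line 3: ['blackboard', 'young', 'young'] (min_width=22, slack=0)
Line 4: ['chapter', 'the', 'silver'] (min_width=18, slack=4)
Line 5: ['chapter', 'distance', 'laser'] (min_width=22, slack=0)
Line 6: ['plate', 'a', 'journey', 'end'] (min_width=19, slack=3)
Line 7: ['owl', 'ocean', 'understand'] (min_width=20, slack=2)
Line 8: ['all'] (min_width=3, slack=19)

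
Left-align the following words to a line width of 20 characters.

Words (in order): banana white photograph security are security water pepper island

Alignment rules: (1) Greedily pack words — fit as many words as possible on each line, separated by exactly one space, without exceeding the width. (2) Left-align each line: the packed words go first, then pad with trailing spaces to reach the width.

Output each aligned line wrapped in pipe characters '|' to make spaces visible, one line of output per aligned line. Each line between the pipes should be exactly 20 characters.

Answer: |banana white        |
|photograph security |
|are security water  |
|pepper island       |

Derivation:
Line 1: ['banana', 'white'] (min_width=12, slack=8)
Line 2: ['photograph', 'security'] (min_width=19, slack=1)
Line 3: ['are', 'security', 'water'] (min_width=18, slack=2)
Line 4: ['pepper', 'island'] (min_width=13, slack=7)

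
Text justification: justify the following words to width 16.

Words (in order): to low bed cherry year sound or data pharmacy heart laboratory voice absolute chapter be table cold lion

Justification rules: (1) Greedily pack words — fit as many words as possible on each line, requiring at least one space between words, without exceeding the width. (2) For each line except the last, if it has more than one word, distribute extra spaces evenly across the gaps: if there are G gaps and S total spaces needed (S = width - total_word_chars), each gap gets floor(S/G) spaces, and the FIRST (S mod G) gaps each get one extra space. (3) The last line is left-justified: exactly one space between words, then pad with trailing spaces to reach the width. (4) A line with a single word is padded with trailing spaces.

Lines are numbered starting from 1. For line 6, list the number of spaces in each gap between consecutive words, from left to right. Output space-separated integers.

Answer: 1

Derivation:
Line 1: ['to', 'low', 'bed'] (min_width=10, slack=6)
Line 2: ['cherry', 'year'] (min_width=11, slack=5)
Line 3: ['sound', 'or', 'data'] (min_width=13, slack=3)
Line 4: ['pharmacy', 'heart'] (min_width=14, slack=2)
Line 5: ['laboratory', 'voice'] (min_width=16, slack=0)
Line 6: ['absolute', 'chapter'] (min_width=16, slack=0)
Line 7: ['be', 'table', 'cold'] (min_width=13, slack=3)
Line 8: ['lion'] (min_width=4, slack=12)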